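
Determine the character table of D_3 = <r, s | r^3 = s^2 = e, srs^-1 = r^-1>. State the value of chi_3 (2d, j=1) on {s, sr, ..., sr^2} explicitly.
Conjugacy classes: {e} of size 1, {r^1, r^2} of size 2, {s, sr, ..., sr^2} of size 3.
Character table:
  irrep \ class              {e} (size 1)  {r^1, r^2} (size 2)  {s, sr, ..., sr^2} (size 3)
  chi_1 (triv)               1             1                    1                          
  chi_2 (sign: r->1, s->-1)  1             1                    -1                         
  chi_3 (2d, j=1)            2             -1                   0                          

Spot check: chi_3 (2d, j=1) on {s, sr, ..., sr^2} = 0.

Proof sketch: D_3 has order 2*3 = 6 with 3 conjugacy classes, hence 3 irreducibles. Sum of squared dims 1 + 1 + 4 = 6 = |G|. Linear characters come from the abelianisation; the 2-dimensional irreps have character r^k -> 2*cos(2*pi*j*k/3), reflections -> 0.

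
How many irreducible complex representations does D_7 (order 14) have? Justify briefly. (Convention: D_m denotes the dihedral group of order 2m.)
5

Solution. The number of irreducible complex representations of a finite group equals its number of conjugacy classes. D_7 has 5 conjugacy classes ((n+3)/2 for n odd), so D_7 (order 14) has exactly 5 irreducible complex representations.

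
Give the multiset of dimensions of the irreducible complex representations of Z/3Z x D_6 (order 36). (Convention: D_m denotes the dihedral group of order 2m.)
Dimensions: 1, 1, 1, 1, 1, 1, 1, 1, 1, 1, 1, 1, 2, 2, 2, 2, 2, 2

Justification: There are 18 irreducibles (= number of conjugacy classes). Their dimensions d_i satisfy sum d_i^2 = |G| = 36: 1 + 1 + 1 + 1 + 1 + 1 + 1 + 1 + 1 + 1 + 1 + 1 + 4 + 4 + 4 + 4 + 4 + 4 = 36. (For the product with Z/3Z: each of the 3 1-dim characters of Z/3Z tensors with each irrep of D_6, giving 3 copies of each D_6-dimension.)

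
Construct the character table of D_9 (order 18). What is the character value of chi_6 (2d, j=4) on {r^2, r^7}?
Conjugacy classes: {e} of size 1, {r^1, r^8} of size 2, {r^2, r^7} of size 2, {r^3, r^6} of size 2, {r^4, r^5} of size 2, {s, sr, ..., sr^8} of size 9.
Character table:
  irrep \ class              {e} (size 1)  {r^1, r^8} (size 2)  {r^2, r^7} (size 2)  {r^3, r^6} (size 2)  {r^4, r^5} (size 2)  {s, sr, ..., sr^8} (size 9)
  chi_1 (triv)               1             1                    1                    1                    1                    1                          
  chi_2 (sign: r->1, s->-1)  1             1                    1                    1                    1                    -1                         
  chi_3 (2d, j=1)            2             2*cos(2*pi/9)        2*cos(4*pi/9)        -1                   -2*cos(pi/9)         0                          
  chi_4 (2d, j=2)            2             2*cos(4*pi/9)        -2*cos(pi/9)         -1                   2*cos(2*pi/9)        0                          
  chi_5 (2d, j=3)            2             -1                   -1                   2                    -1                   0                          
  chi_6 (2d, j=4)            2             -2*cos(pi/9)         2*cos(2*pi/9)        -1                   2*cos(4*pi/9)        0                          

Spot check: chi_6 (2d, j=4) on {r^2, r^7} = 2*cos(2*pi/9).

Working: D_9 has order 2*9 = 18 with 6 conjugacy classes, hence 6 irreducibles. Sum of squared dims 1 + 1 + 4 + 4 + 4 + 4 = 18 = |G|. Linear characters come from the abelianisation; the 2-dimensional irreps have character r^k -> 2*cos(2*pi*j*k/9), reflections -> 0.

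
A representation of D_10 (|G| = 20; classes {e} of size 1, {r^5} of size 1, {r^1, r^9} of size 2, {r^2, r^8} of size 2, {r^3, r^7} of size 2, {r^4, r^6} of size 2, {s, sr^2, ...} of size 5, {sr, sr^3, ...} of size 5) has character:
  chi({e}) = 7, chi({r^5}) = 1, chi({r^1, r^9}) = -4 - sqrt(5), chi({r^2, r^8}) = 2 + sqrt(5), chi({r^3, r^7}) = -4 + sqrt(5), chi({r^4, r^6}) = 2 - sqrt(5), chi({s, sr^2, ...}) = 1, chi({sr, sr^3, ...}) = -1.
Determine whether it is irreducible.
Not irreducible (reducible): <chi, chi> = 9 > 1.

<chi, chi> = (1/|G|) sum_C |C| * |chi(C)|^2 = (1/20)[1*|7|^2 + 1*|1|^2 + 2*|-4 - sqrt(5)|^2 + 2*|2 + sqrt(5)|^2 + 2*|-4 + sqrt(5)|^2 + 2*|2 - sqrt(5)|^2 + 5*|1|^2 + 5*|-1|^2]
  = (1/20)[(49) + (1) + (16*sqrt(5) + 42) + (8*sqrt(5) + 18) + (42 - 16*sqrt(5)) + (18 - 8*sqrt(5)) + (5) + (5)] = 180/20 = 9.
A character is irreducible iff <chi, chi> = 1, so this representation is reducible.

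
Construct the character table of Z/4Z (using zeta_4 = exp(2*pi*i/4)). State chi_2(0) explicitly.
Character table of Z/4Z (irreps indexed chi_0,...,chi_3 with chi_k(m) = zeta_4^(k*m), zeta_4 = exp(2*pi*i/4)):
  irrep \ class  {0} (size 1)  {1} (size 1)  {2} (size 1)  {3} (size 1)
  chi_0          1             1             1             1           
  chi_1          1             I             -1            -I          
  chi_2          1             -1            1             -1          
  chi_3          1             -I            -1            I           

Spot check: chi_2(0) = zeta_4^(2*0) = zeta_4^0 = 1.

Explanation: Z/4Z is abelian, so all 4 irreducible complex representations are 1-dimensional. They are given by chi_k(m) = zeta_4^(k*m) for k = 0,...,3. Row orthogonality: sum_m chi_k(m) conj(chi_l(m)) = 4 * [k = l].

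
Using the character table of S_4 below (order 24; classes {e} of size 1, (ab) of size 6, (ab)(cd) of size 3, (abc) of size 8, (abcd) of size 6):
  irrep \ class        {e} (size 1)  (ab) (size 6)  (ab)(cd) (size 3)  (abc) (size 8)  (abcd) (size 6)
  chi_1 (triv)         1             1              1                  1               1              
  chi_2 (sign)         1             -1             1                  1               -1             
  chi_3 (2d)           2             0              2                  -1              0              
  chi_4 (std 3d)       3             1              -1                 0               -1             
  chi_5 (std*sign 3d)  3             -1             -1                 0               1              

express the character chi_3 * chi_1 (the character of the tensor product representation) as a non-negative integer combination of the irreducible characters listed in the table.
chi_3 tensor chi_1 = chi_3 (all other irreducibles have multiplicity 0).

Justification: The character of a tensor product is the pointwise product (chi_3 * chi_1)(C) = chi_3(C) * chi_1(C):
  {e}: (2)*(1), (ab): (0)*(1), (ab)(cd): (2)*(1), (abc): (-1)*(1), (abcd): (0)*(1)
so (chi_3 * chi_1) takes values
  {e} -> 2, (ab) -> 0, (ab)(cd) -> 2, (abc) -> -1, (abcd) -> 0.
Now take the inner product of this character with each irreducible chi from the table, <chi_3*chi_1, chi> = (1/24) sum_C |C| (chi_3*chi_1)(C) conj(chi(C)):
  <chi_3*chi_1, chi_1> = (1/24)[1*(2)*conj(1) + 6*(0)*conj(1) + 3*(2)*conj(1) + 8*(-1)*conj(1) + 6*(0)*conj(1)]
      = (1/24)[(2) + (0) + (6) + (-8) + (0)] = 0/24 = 0
  <chi_3*chi_1, chi_2> = (1/24)[1*(2)*conj(1) + 6*(0)*conj(-1) + 3*(2)*conj(1) + 8*(-1)*conj(1) + 6*(0)*conj(-1)]
      = (1/24)[(2) + (0) + (6) + (-8) + (0)] = 0/24 = 0
  <chi_3*chi_1, chi_3> = (1/24)[1*(2)*conj(2) + 6*(0)*conj(0) + 3*(2)*conj(2) + 8*(-1)*conj(-1) + 6*(0)*conj(0)]
      = (1/24)[(4) + (0) + (12) + (8) + (0)] = 24/24 = 1
  <chi_3*chi_1, chi_4> = (1/24)[1*(2)*conj(3) + 6*(0)*conj(1) + 3*(2)*conj(-1) + 8*(-1)*conj(0) + 6*(0)*conj(-1)]
      = (1/24)[(6) + (0) + (-6) + (0) + (0)] = 0/24 = 0
  <chi_3*chi_1, chi_5> = (1/24)[1*(2)*conj(3) + 6*(0)*conj(-1) + 3*(2)*conj(-1) + 8*(-1)*conj(0) + 6*(0)*conj(1)]
      = (1/24)[(6) + (0) + (-6) + (0) + (0)] = 0/24 = 0
Hence the multiplicities are chi_3: 1. Dimension check: dim(chi_3)*dim(chi_1) = 2*1 = 2 and sum (mult * dim) = 1*2 = 2.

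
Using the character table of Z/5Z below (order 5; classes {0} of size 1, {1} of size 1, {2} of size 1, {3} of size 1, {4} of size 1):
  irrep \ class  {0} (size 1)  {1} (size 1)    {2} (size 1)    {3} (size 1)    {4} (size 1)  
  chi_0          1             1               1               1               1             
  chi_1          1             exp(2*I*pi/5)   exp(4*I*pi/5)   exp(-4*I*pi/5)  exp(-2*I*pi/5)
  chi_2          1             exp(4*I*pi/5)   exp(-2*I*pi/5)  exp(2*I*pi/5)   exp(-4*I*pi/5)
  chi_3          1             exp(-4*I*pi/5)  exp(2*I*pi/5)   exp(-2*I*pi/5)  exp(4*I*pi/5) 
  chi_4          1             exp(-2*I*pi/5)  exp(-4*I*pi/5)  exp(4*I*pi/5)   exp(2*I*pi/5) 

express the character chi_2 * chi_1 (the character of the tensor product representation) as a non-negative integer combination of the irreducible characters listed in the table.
chi_2 tensor chi_1 = chi_3 (all other irreducibles have multiplicity 0).

Solution. The character of a tensor product is the pointwise product (chi_2 * chi_1)(C) = chi_2(C) * chi_1(C):
  {0}: (1)*(1), {1}: (exp(4*I*pi/5))*(exp(2*I*pi/5)), {2}: (exp(-2*I*pi/5))*(exp(4*I*pi/5)), {3}: (exp(2*I*pi/5))*(exp(-4*I*pi/5)), {4}: (exp(-4*I*pi/5))*(exp(-2*I*pi/5))
so (chi_2 * chi_1) takes values
  {0} -> 1, {1} -> exp(-4*I*pi/5), {2} -> exp(2*I*pi/5), {3} -> exp(-2*I*pi/5), {4} -> exp(4*I*pi/5).
Now take the inner product of this character with each irreducible chi from the table, <chi_2*chi_1, chi> = (1/5) sum_C |C| (chi_2*chi_1)(C) conj(chi(C)):
  <chi_2*chi_1, chi_0> = (1/5)[1*(1)*conj(1) + 1*(exp(-4*I*pi/5))*conj(1) + 1*(exp(2*I*pi/5))*conj(1) + 1*(exp(-2*I*pi/5))*conj(1) + 1*(exp(4*I*pi/5))*conj(1)]
      = (1/5)[(1) + (exp(-4*I*pi/5)) + (exp(2*I*pi/5)) + (exp(-2*I*pi/5)) + (exp(4*I*pi/5))] = 0/5 = 0
  <chi_2*chi_1, chi_1> = (1/5)[1*(1)*conj(1) + 1*(exp(-4*I*pi/5))*conj(exp(2*I*pi/5)) + 1*(exp(2*I*pi/5))*conj(exp(4*I*pi/5)) + 1*(exp(-2*I*pi/5))*conj(exp(-4*I*pi/5)) + 1*(exp(4*I*pi/5))*conj(exp(-2*I*pi/5))]
      = (1/5)[(1) + (exp(4*I*pi/5)) + (exp(-2*I*pi/5)) + (exp(2*I*pi/5)) + (exp(-4*I*pi/5))] = 0/5 = 0
  <chi_2*chi_1, chi_2> = (1/5)[1*(1)*conj(1) + 1*(exp(-4*I*pi/5))*conj(exp(4*I*pi/5)) + 1*(exp(2*I*pi/5))*conj(exp(-2*I*pi/5)) + 1*(exp(-2*I*pi/5))*conj(exp(2*I*pi/5)) + 1*(exp(4*I*pi/5))*conj(exp(-4*I*pi/5))]
      = (1/5)[(1) + (exp(2*I*pi/5)) + (exp(4*I*pi/5)) + (exp(-4*I*pi/5)) + (exp(-2*I*pi/5))] = 0/5 = 0
  <chi_2*chi_1, chi_3> = (1/5)[1*(1)*conj(1) + 1*(exp(-4*I*pi/5))*conj(exp(-4*I*pi/5)) + 1*(exp(2*I*pi/5))*conj(exp(2*I*pi/5)) + 1*(exp(-2*I*pi/5))*conj(exp(-2*I*pi/5)) + 1*(exp(4*I*pi/5))*conj(exp(4*I*pi/5))]
      = (1/5)[(1) + (1) + (1) + (1) + (1)] = 5/5 = 1
  <chi_2*chi_1, chi_4> = (1/5)[1*(1)*conj(1) + 1*(exp(-4*I*pi/5))*conj(exp(-2*I*pi/5)) + 1*(exp(2*I*pi/5))*conj(exp(-4*I*pi/5)) + 1*(exp(-2*I*pi/5))*conj(exp(4*I*pi/5)) + 1*(exp(4*I*pi/5))*conj(exp(2*I*pi/5))]
      = (1/5)[(1) + (exp(-2*I*pi/5)) + (exp(-4*I*pi/5)) + (exp(4*I*pi/5)) + (exp(2*I*pi/5))] = 0/5 = 0
(Exp terms are combined using exp(i*s)*conj(exp(i*t)) = exp(i*(s-t)), and sums of them are collapsed using the identity that for every m > 1 the m distinct m-th roots of unity sum to 0, e.g. 1 + exp(2*I*pi/3) + exp(-2*I*pi/3) = 0.)
Hence the multiplicities are chi_3: 1. Dimension check: dim(chi_2)*dim(chi_1) = 1*1 = 1 and sum (mult * dim) = 1*1 = 1.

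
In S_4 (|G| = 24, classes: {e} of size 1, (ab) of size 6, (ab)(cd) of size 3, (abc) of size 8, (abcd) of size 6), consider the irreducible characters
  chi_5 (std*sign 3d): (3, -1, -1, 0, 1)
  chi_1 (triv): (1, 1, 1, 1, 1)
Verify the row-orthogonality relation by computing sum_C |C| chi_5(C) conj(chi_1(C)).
Sum = 0; so <chi_5, chi_1> = 0 (distinct irreducibles are orthogonal).

Compute term by term over conjugacy classes (|C| * chi_5(C) * conj(chi_1(C))):
  1*(3)*conj(1) + 6*(-1)*conj(1) + 3*(-1)*conj(1) + 8*(0)*conj(1) + 6*(1)*conj(1)
  = (3) + (-6) + (-3) + (0) + (6)
  = 0.
Dividing by |G| = 24 gives 0/24 = 0, matching the row-orthogonality relation <chi_5, chi_1> = [chi_5 = chi_1].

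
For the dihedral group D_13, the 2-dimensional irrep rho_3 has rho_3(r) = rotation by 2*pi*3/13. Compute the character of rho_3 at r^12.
chi_{rho_3}(r^12) = 2*cos(2*pi*3*12/13) = 2*cos(6*pi/13)

rho_3(r^12) is rotation by angle 2*pi*3*12/13, whose trace is 2*cos(2*pi*3*12/13) = 2*cos(6*pi/13).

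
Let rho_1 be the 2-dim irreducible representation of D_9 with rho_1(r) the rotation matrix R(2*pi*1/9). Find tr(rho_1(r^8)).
chi_{rho_1}(r^8) = 2*cos(2*pi*1*8/9) = 2*cos(2*pi/9)

Justification: rho_1(r^8) is rotation by angle 2*pi*1*8/9, whose trace is 2*cos(2*pi*1*8/9) = 2*cos(2*pi/9).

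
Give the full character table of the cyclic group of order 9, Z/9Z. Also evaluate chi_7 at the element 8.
Character table of Z/9Z (irreps indexed chi_0,...,chi_8 with chi_k(m) = zeta_9^(k*m), zeta_9 = exp(2*pi*i/9)):
  irrep \ class  {0} (size 1)  {1} (size 1)    {2} (size 1)    {3} (size 1)    {4} (size 1)    {5} (size 1)    {6} (size 1)    {7} (size 1)    {8} (size 1)  
  chi_0          1             1               1               1               1               1               1               1               1             
  chi_1          1             exp(2*I*pi/9)   exp(4*I*pi/9)   exp(2*I*pi/3)   exp(8*I*pi/9)   exp(-8*I*pi/9)  exp(-2*I*pi/3)  exp(-4*I*pi/9)  exp(-2*I*pi/9)
  chi_2          1             exp(4*I*pi/9)   exp(8*I*pi/9)   exp(-2*I*pi/3)  exp(-2*I*pi/9)  exp(2*I*pi/9)   exp(2*I*pi/3)   exp(-8*I*pi/9)  exp(-4*I*pi/9)
  chi_3          1             exp(2*I*pi/3)   exp(-2*I*pi/3)  1               exp(2*I*pi/3)   exp(-2*I*pi/3)  1               exp(2*I*pi/3)   exp(-2*I*pi/3)
  chi_4          1             exp(8*I*pi/9)   exp(-2*I*pi/9)  exp(2*I*pi/3)   exp(-4*I*pi/9)  exp(4*I*pi/9)   exp(-2*I*pi/3)  exp(2*I*pi/9)   exp(-8*I*pi/9)
  chi_5          1             exp(-8*I*pi/9)  exp(2*I*pi/9)   exp(-2*I*pi/3)  exp(4*I*pi/9)   exp(-4*I*pi/9)  exp(2*I*pi/3)   exp(-2*I*pi/9)  exp(8*I*pi/9) 
  chi_6          1             exp(-2*I*pi/3)  exp(2*I*pi/3)   1               exp(-2*I*pi/3)  exp(2*I*pi/3)   1               exp(-2*I*pi/3)  exp(2*I*pi/3) 
  chi_7          1             exp(-4*I*pi/9)  exp(-8*I*pi/9)  exp(2*I*pi/3)   exp(2*I*pi/9)   exp(-2*I*pi/9)  exp(-2*I*pi/3)  exp(8*I*pi/9)   exp(4*I*pi/9) 
  chi_8          1             exp(-2*I*pi/9)  exp(-4*I*pi/9)  exp(-2*I*pi/3)  exp(-8*I*pi/9)  exp(8*I*pi/9)   exp(2*I*pi/3)   exp(4*I*pi/9)   exp(2*I*pi/9) 

Spot check: chi_7(8) = zeta_9^(7*8) = zeta_9^56 = exp(4*I*pi/9).

Proof sketch: Z/9Z is abelian, so all 9 irreducible complex representations are 1-dimensional. They are given by chi_k(m) = zeta_9^(k*m) for k = 0,...,8. Row orthogonality: sum_m chi_k(m) conj(chi_l(m)) = 9 * [k = l].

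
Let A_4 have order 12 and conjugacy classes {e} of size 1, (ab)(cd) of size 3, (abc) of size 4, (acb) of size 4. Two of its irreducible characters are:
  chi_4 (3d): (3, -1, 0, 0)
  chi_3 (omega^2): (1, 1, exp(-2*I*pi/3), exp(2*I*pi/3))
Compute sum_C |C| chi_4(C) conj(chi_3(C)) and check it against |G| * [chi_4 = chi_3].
Sum = 0; so <chi_4, chi_3> = 0 (distinct irreducibles are orthogonal).

Derivation: Compute term by term over conjugacy classes (|C| * chi_4(C) * conj(chi_3(C))):
  1*(3)*conj(1) + 3*(-1)*conj(1) + 4*(0)*conj(exp(-2*I*pi/3)) + 4*(0)*conj(exp(2*I*pi/3))
  = (3) + (-3) + (0) + (0)
  = 0.
(Exp terms are combined using exp(i*s)*conj(exp(i*t)) = exp(i*(s-t)), and sums of them are collapsed using the identity that for every m > 1 the m distinct m-th roots of unity sum to 0, e.g. 1 + exp(2*I*pi/3) + exp(-2*I*pi/3) = 0.)
Dividing by |G| = 12 gives 0/12 = 0, matching the row-orthogonality relation <chi_4, chi_3> = [chi_4 = chi_3].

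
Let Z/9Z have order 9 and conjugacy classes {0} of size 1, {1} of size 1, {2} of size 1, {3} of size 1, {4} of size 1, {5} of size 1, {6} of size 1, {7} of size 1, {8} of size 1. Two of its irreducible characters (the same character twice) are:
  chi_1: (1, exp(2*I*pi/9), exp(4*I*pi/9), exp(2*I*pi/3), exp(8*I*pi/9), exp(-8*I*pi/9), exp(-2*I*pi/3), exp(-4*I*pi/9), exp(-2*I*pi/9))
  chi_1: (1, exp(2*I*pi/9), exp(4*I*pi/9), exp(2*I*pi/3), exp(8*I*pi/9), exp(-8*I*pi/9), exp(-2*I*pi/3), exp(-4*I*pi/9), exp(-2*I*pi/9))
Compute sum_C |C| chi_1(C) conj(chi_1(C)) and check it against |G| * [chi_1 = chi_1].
Sum = 9 = |G| = 9; so <chi_1, chi_1> = 1 (norm-1 confirms irreducibility).

Explanation: Compute term by term over conjugacy classes (|C| * chi_1(C) * conj(chi_1(C))):
  1*(1)*conj(1) + 1*(exp(2*I*pi/9))*conj(exp(2*I*pi/9)) + 1*(exp(4*I*pi/9))*conj(exp(4*I*pi/9)) + 1*(exp(2*I*pi/3))*conj(exp(2*I*pi/3)) + 1*(exp(8*I*pi/9))*conj(exp(8*I*pi/9)) + 1*(exp(-8*I*pi/9))*conj(exp(-8*I*pi/9)) + 1*(exp(-2*I*pi/3))*conj(exp(-2*I*pi/3)) + 1*(exp(-4*I*pi/9))*conj(exp(-4*I*pi/9)) + 1*(exp(-2*I*pi/9))*conj(exp(-2*I*pi/9))
  = (1) + (1) + (1) + (1) + (1) + (1) + (1) + (1) + (1)
  = 9.
(Exp terms are combined using exp(i*s)*conj(exp(i*t)) = exp(i*(s-t)), and sums of them are collapsed using the identity that for every m > 1 the m distinct m-th roots of unity sum to 0, e.g. 1 + exp(2*I*pi/3) + exp(-2*I*pi/3) = 0.)
Dividing by |G| = 9 gives 9/9 = 1, matching the row-orthogonality relation <chi_1, chi_1> = [chi_1 = chi_1].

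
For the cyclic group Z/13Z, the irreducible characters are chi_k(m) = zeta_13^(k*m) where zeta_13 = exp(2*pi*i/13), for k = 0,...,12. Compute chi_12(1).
chi_12(1) = zeta_13^12 = exp(-2*I*pi/13)

Solution. chi_12(1) = zeta_13^(12*1) = zeta_13^12. Since zeta_13^13 = 1, this equals zeta_13^12 = exp(2*pi*i*12/13) = exp(-2*I*pi/13).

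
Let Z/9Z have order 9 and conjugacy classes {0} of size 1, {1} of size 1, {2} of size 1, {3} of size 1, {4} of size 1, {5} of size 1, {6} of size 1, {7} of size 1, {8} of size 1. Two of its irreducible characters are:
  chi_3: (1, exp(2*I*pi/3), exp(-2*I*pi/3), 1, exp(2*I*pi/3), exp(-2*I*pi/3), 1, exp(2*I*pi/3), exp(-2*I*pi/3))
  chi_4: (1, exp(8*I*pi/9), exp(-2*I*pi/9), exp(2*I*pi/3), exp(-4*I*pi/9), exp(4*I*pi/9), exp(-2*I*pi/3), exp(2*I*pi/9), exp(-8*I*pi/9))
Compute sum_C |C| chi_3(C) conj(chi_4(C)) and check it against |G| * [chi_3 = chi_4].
Sum = 0; so <chi_3, chi_4> = 0 (distinct irreducibles are orthogonal).

Working: Compute term by term over conjugacy classes (|C| * chi_3(C) * conj(chi_4(C))):
  1*(1)*conj(1) + 1*(exp(2*I*pi/3))*conj(exp(8*I*pi/9)) + 1*(exp(-2*I*pi/3))*conj(exp(-2*I*pi/9)) + 1*(1)*conj(exp(2*I*pi/3)) + 1*(exp(2*I*pi/3))*conj(exp(-4*I*pi/9)) + 1*(exp(-2*I*pi/3))*conj(exp(4*I*pi/9)) + 1*(1)*conj(exp(-2*I*pi/3)) + 1*(exp(2*I*pi/3))*conj(exp(2*I*pi/9)) + 1*(exp(-2*I*pi/3))*conj(exp(-8*I*pi/9))
  = (1) + (exp(-2*I*pi/9)) + (exp(-4*I*pi/9)) + (exp(-2*I*pi/3)) + (exp(-8*I*pi/9)) + (exp(8*I*pi/9)) + (exp(2*I*pi/3)) + (exp(4*I*pi/9)) + (exp(2*I*pi/9))
  = 0.
(Exp terms are combined using exp(i*s)*conj(exp(i*t)) = exp(i*(s-t)), and sums of them are collapsed using the identity that for every m > 1 the m distinct m-th roots of unity sum to 0, e.g. 1 + exp(2*I*pi/3) + exp(-2*I*pi/3) = 0.)
Dividing by |G| = 9 gives 0/9 = 0, matching the row-orthogonality relation <chi_3, chi_4> = [chi_3 = chi_4].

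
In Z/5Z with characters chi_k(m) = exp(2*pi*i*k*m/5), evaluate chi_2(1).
chi_2(1) = zeta_5^2 = exp(4*I*pi/5)

Justification: chi_2(1) = zeta_5^(2*1) = zeta_5^2. Since zeta_5^5 = 1, this equals zeta_5^2 = exp(2*pi*i*2/5) = exp(4*I*pi/5).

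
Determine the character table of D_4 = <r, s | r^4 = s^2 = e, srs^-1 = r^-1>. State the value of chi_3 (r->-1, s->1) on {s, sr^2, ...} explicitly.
Conjugacy classes: {e} of size 1, {r^2} of size 1, {r^1, r^3} of size 2, {s, sr^2, ...} of size 2, {sr, sr^3, ...} of size 2.
Character table:
  irrep \ class              {e} (size 1)  {r^2} (size 1)  {r^1, r^3} (size 2)  {s, sr^2, ...} (size 2)  {sr, sr^3, ...} (size 2)
  chi_1 (triv)               1             1               1                    1                        1                       
  chi_2 (sign: r->1, s->-1)  1             1               1                    -1                       -1                      
  chi_3 (r->-1, s->1)        1             1               -1                   1                        -1                      
  chi_4 (r->-1, s->-1)       1             1               -1                   -1                       1                       
  chi_5 (2d, j=1)            2             -2              0                    0                        0                       

Spot check: chi_3 (r->-1, s->1) on {s, sr^2, ...} = 1.

Details: D_4 has order 2*4 = 8 with 5 conjugacy classes, hence 5 irreducibles. Sum of squared dims 1 + 1 + 1 + 1 + 4 = 8 = |G|. Linear characters come from the abelianisation; the 2-dimensional irreps have character r^k -> 2*cos(2*pi*j*k/4), reflections -> 0.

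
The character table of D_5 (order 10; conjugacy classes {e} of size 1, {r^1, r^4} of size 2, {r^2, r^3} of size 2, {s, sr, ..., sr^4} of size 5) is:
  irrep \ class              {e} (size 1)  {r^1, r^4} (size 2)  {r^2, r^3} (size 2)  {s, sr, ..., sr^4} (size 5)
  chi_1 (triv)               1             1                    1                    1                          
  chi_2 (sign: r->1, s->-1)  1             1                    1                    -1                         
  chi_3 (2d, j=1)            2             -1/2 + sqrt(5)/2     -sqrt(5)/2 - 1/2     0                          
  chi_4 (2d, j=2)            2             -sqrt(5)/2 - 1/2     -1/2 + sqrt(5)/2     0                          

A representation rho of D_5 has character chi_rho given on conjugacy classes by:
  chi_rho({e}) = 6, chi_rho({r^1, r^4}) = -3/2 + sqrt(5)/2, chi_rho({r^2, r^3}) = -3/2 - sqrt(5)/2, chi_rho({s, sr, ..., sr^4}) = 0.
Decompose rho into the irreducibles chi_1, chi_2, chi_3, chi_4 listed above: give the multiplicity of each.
Multiplicities: chi_1: 0, chi_2: 0, chi_3: 2, chi_4: 1.

Why: Use <chi_rho, chi> = (1/|G|) sum_C |C| * chi_rho(C) * conj(chi(C)) with |G| = 10 for each irreducible chi in the table:
  <chi_rho, chi_1> = (1/10)[1*(6)*conj(1) + 2*(-3/2 + sqrt(5)/2)*conj(1) + 2*(-3/2 - sqrt(5)/2)*conj(1) + 5*(0)*conj(1)]
      = (1/10)[(6) + (-3 + sqrt(5)) + (-3 - sqrt(5)) + (0)] = 0/10 = 0
  <chi_rho, chi_2> = (1/10)[1*(6)*conj(1) + 2*(-3/2 + sqrt(5)/2)*conj(1) + 2*(-3/2 - sqrt(5)/2)*conj(1) + 5*(0)*conj(-1)]
      = (1/10)[(6) + (-3 + sqrt(5)) + (-3 - sqrt(5)) + (0)] = 0/10 = 0
  <chi_rho, chi_3> = (1/10)[1*(6)*conj(2) + 2*(-3/2 + sqrt(5)/2)*conj(-1/2 + sqrt(5)/2) + 2*(-3/2 - sqrt(5)/2)*conj(-sqrt(5)/2 - 1/2) + 5*(0)*conj(0)]
      = (1/10)[(12) + (4 - 2*sqrt(5)) + (4 + 2*sqrt(5)) + (0)] = 20/10 = 2
  <chi_rho, chi_4> = (1/10)[1*(6)*conj(2) + 2*(-3/2 + sqrt(5)/2)*conj(-sqrt(5)/2 - 1/2) + 2*(-3/2 - sqrt(5)/2)*conj(-1/2 + sqrt(5)/2) + 5*(0)*conj(0)]
      = (1/10)[(12) + (-1 + sqrt(5)) + (-sqrt(5) - 1) + (0)] = 10/10 = 1
Dimension check: dim(rho) = sum (mult * dim) = 0*1 + 0*1 + 2*2 + 1*2 = 6 = chi_rho(e) = 6.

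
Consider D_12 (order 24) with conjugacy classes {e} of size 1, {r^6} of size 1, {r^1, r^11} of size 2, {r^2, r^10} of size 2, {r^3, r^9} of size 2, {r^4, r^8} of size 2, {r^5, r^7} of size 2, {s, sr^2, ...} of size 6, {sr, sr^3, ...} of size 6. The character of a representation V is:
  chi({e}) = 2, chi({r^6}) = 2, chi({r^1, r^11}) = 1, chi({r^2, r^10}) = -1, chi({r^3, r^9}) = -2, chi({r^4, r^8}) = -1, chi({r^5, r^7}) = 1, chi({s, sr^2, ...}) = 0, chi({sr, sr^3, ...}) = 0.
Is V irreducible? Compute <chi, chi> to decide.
Irreducible: <chi, chi> = 1.

Working: <chi, chi> = (1/|G|) sum_C |C| * |chi(C)|^2 = (1/24)[1*|2|^2 + 1*|2|^2 + 2*|1|^2 + 2*|-1|^2 + 2*|-2|^2 + 2*|-1|^2 + 2*|1|^2 + 6*|0|^2 + 6*|0|^2]
  = (1/24)[(4) + (4) + (2) + (2) + (8) + (2) + (2) + (0) + (0)] = 24/24 = 1.
A character is irreducible iff <chi, chi> = 1, so this representation is irreducible.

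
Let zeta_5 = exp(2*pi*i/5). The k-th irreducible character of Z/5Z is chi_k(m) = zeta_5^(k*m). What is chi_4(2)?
chi_4(2) = zeta_5^8 = exp(-4*I*pi/5)

Explanation: chi_4(2) = zeta_5^(4*2) = zeta_5^8. Since zeta_5^5 = 1, this equals zeta_5^3 = exp(2*pi*i*3/5) = exp(-4*I*pi/5).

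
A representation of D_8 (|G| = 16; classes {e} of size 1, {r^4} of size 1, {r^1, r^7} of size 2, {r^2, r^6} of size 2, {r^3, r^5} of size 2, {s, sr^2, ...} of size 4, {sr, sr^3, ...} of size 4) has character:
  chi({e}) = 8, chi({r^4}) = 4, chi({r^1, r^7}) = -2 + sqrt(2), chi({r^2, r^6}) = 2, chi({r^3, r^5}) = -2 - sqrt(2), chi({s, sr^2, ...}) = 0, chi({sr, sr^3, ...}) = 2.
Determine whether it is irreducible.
Not irreducible (reducible): <chi, chi> = 8 > 1.

Working: <chi, chi> = (1/|G|) sum_C |C| * |chi(C)|^2 = (1/16)[1*|8|^2 + 1*|4|^2 + 2*|-2 + sqrt(2)|^2 + 2*|2|^2 + 2*|-2 - sqrt(2)|^2 + 4*|0|^2 + 4*|2|^2]
  = (1/16)[(64) + (16) + (12 - 8*sqrt(2)) + (8) + (8*sqrt(2) + 12) + (0) + (16)] = 128/16 = 8.
A character is irreducible iff <chi, chi> = 1, so this representation is reducible.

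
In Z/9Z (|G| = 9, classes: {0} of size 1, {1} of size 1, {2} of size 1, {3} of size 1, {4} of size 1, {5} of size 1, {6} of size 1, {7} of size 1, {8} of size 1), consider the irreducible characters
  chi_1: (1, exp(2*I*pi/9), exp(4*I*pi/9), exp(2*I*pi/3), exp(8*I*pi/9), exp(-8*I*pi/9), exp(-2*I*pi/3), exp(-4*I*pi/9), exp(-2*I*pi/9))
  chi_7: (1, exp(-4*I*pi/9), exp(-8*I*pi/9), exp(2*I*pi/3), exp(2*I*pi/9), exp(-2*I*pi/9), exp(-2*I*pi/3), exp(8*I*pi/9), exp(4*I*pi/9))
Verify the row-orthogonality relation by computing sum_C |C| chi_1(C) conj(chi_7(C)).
Sum = 0; so <chi_1, chi_7> = 0 (distinct irreducibles are orthogonal).

Why: Compute term by term over conjugacy classes (|C| * chi_1(C) * conj(chi_7(C))):
  1*(1)*conj(1) + 1*(exp(2*I*pi/9))*conj(exp(-4*I*pi/9)) + 1*(exp(4*I*pi/9))*conj(exp(-8*I*pi/9)) + 1*(exp(2*I*pi/3))*conj(exp(2*I*pi/3)) + 1*(exp(8*I*pi/9))*conj(exp(2*I*pi/9)) + 1*(exp(-8*I*pi/9))*conj(exp(-2*I*pi/9)) + 1*(exp(-2*I*pi/3))*conj(exp(-2*I*pi/3)) + 1*(exp(-4*I*pi/9))*conj(exp(8*I*pi/9)) + 1*(exp(-2*I*pi/9))*conj(exp(4*I*pi/9))
  = (1) + (exp(2*I*pi/3)) + (exp(-2*I*pi/3)) + (1) + (exp(2*I*pi/3)) + (exp(-2*I*pi/3)) + (1) + (exp(2*I*pi/3)) + (exp(-2*I*pi/3))
  = 0.
(Exp terms are combined using exp(i*s)*conj(exp(i*t)) = exp(i*(s-t)), and sums of them are collapsed using the identity that for every m > 1 the m distinct m-th roots of unity sum to 0, e.g. 1 + exp(2*I*pi/3) + exp(-2*I*pi/3) = 0.)
Dividing by |G| = 9 gives 0/9 = 0, matching the row-orthogonality relation <chi_1, chi_7> = [chi_1 = chi_7].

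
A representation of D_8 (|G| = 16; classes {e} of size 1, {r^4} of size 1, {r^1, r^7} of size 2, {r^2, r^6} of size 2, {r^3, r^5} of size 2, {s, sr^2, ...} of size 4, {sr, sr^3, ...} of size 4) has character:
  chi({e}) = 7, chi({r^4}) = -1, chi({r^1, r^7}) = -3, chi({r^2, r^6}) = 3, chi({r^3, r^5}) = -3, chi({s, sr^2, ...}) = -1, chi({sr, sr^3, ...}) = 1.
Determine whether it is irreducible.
Not irreducible (reducible): <chi, chi> = 7 > 1.

Why: <chi, chi> = (1/|G|) sum_C |C| * |chi(C)|^2 = (1/16)[1*|7|^2 + 1*|-1|^2 + 2*|-3|^2 + 2*|3|^2 + 2*|-3|^2 + 4*|-1|^2 + 4*|1|^2]
  = (1/16)[(49) + (1) + (18) + (18) + (18) + (4) + (4)] = 112/16 = 7.
A character is irreducible iff <chi, chi> = 1, so this representation is reducible.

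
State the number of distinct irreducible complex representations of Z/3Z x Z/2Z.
6

Derivation: The number of irreducible complex representations of a finite group equals its number of conjugacy classes. Z/3Z x Z/2Z is abelian of order 6, so every element is its own conjugacy class: 6 classes, so Z/3Z x Z/2Z (order 6) has exactly 6 irreducible complex representations.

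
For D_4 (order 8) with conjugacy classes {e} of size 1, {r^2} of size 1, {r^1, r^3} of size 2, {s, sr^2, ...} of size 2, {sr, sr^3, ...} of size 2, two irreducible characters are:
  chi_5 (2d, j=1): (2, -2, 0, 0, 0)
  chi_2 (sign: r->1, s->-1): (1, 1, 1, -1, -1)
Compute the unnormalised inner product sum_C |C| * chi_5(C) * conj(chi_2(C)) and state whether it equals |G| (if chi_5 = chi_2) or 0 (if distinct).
Sum = 0; so <chi_5, chi_2> = 0 (distinct irreducibles are orthogonal).

Explanation: Compute term by term over conjugacy classes (|C| * chi_5(C) * conj(chi_2(C))):
  1*(2)*conj(1) + 1*(-2)*conj(1) + 2*(0)*conj(1) + 2*(0)*conj(-1) + 2*(0)*conj(-1)
  = (2) + (-2) + (0) + (0) + (0)
  = 0.
Dividing by |G| = 8 gives 0/8 = 0, matching the row-orthogonality relation <chi_5, chi_2> = [chi_5 = chi_2].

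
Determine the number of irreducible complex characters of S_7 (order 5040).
15

Derivation: The number of irreducible complex representations of a finite group equals its number of conjugacy classes. Conjugacy classes in S_7 correspond to cycle types, i.e. partitions of 7; there are p(7) = 15 of them, so S_7 (order 5040) has exactly 15 irreducible complex representations.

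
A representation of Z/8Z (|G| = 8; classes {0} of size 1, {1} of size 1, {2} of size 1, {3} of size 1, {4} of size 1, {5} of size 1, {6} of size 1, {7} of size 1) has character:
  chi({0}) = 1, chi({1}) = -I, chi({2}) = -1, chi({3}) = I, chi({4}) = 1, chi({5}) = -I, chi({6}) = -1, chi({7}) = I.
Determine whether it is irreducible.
Irreducible: <chi, chi> = 1.

Justification: <chi, chi> = (1/|G|) sum_C |C| * |chi(C)|^2 = (1/8)[1*|1|^2 + 1*|-I|^2 + 1*|-1|^2 + 1*|I|^2 + 1*|1|^2 + 1*|-I|^2 + 1*|-1|^2 + 1*|I|^2]
  = (1/8)[(1) + (1) + (1) + (1) + (1) + (1) + (1) + (1)] = 8/8 = 1.
(Exp terms are combined using exp(i*s)*conj(exp(i*t)) = exp(i*(s-t)), and sums of them are collapsed using the identity that for every m > 1 the m distinct m-th roots of unity sum to 0, e.g. 1 + exp(2*I*pi/3) + exp(-2*I*pi/3) = 0.)
A character is irreducible iff <chi, chi> = 1, so this representation is irreducible.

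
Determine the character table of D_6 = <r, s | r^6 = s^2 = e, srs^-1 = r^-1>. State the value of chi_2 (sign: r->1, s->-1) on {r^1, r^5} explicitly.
Conjugacy classes: {e} of size 1, {r^3} of size 1, {r^1, r^5} of size 2, {r^2, r^4} of size 2, {s, sr^2, ...} of size 3, {sr, sr^3, ...} of size 3.
Character table:
  irrep \ class              {e} (size 1)  {r^3} (size 1)  {r^1, r^5} (size 2)  {r^2, r^4} (size 2)  {s, sr^2, ...} (size 3)  {sr, sr^3, ...} (size 3)
  chi_1 (triv)               1             1               1                    1                    1                        1                       
  chi_2 (sign: r->1, s->-1)  1             1               1                    1                    -1                       -1                      
  chi_3 (r->-1, s->1)        1             -1              -1                   1                    1                        -1                      
  chi_4 (r->-1, s->-1)       1             -1              -1                   1                    -1                       1                       
  chi_5 (2d, j=1)            2             -2              1                    -1                   0                        0                       
  chi_6 (2d, j=2)            2             2               -1                   -1                   0                        0                       

Spot check: chi_2 (sign: r->1, s->-1) on {r^1, r^5} = 1.

Working: D_6 has order 2*6 = 12 with 6 conjugacy classes, hence 6 irreducibles. Sum of squared dims 1 + 1 + 1 + 1 + 4 + 4 = 12 = |G|. Linear characters come from the abelianisation; the 2-dimensional irreps have character r^k -> 2*cos(2*pi*j*k/6), reflections -> 0.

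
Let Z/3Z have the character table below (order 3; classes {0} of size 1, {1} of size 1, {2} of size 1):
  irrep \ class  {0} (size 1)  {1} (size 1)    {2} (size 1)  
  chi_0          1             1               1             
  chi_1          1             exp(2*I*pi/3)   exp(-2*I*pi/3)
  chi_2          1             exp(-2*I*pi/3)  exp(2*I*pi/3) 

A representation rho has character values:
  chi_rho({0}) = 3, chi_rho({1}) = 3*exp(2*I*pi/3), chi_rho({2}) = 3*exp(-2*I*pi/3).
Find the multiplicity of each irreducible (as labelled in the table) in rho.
Multiplicities: chi_0: 0, chi_1: 3, chi_2: 0.

Justification: Use <chi_rho, chi> = (1/|G|) sum_C |C| * chi_rho(C) * conj(chi(C)) with |G| = 3 for each irreducible chi in the table:
  <chi_rho, chi_0> = (1/3)[1*(3)*conj(1) + 1*(3*exp(2*I*pi/3))*conj(1) + 1*(3*exp(-2*I*pi/3))*conj(1)]
      = (1/3)[(3) + (3*exp(2*I*pi/3)) + (3*exp(-2*I*pi/3))] = 0/3 = 0
  <chi_rho, chi_1> = (1/3)[1*(3)*conj(1) + 1*(3*exp(2*I*pi/3))*conj(exp(2*I*pi/3)) + 1*(3*exp(-2*I*pi/3))*conj(exp(-2*I*pi/3))]
      = (1/3)[(3) + (3) + (3)] = 9/3 = 3
  <chi_rho, chi_2> = (1/3)[1*(3)*conj(1) + 1*(3*exp(2*I*pi/3))*conj(exp(-2*I*pi/3)) + 1*(3*exp(-2*I*pi/3))*conj(exp(2*I*pi/3))]
      = (1/3)[(3) + (3*exp(-2*I*pi/3)) + (3*exp(2*I*pi/3))] = 0/3 = 0
(Exp terms are combined using exp(i*s)*conj(exp(i*t)) = exp(i*(s-t)), and sums of them are collapsed using the identity that for every m > 1 the m distinct m-th roots of unity sum to 0, e.g. 1 + exp(2*I*pi/3) + exp(-2*I*pi/3) = 0.)
Dimension check: dim(rho) = sum (mult * dim) = 0*1 + 3*1 + 0*1 = 3 = chi_rho(e) = 3.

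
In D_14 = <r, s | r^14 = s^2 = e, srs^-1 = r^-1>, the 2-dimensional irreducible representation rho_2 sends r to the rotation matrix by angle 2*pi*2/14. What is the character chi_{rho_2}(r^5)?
chi_{rho_2}(r^5) = 2*cos(2*pi*2*5/14) = -2*cos(3*pi/7)

Proof sketch: rho_2(r^5) is rotation by angle 2*pi*2*5/14, whose trace is 2*cos(2*pi*2*5/14) = -2*cos(3*pi/7).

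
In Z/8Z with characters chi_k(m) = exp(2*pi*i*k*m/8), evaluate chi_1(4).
chi_1(4) = zeta_8^4 = -1

Argument: chi_1(4) = zeta_8^(1*4) = zeta_8^4. Since zeta_8^8 = 1, this equals zeta_8^4 = exp(2*pi*i*4/8) = -1.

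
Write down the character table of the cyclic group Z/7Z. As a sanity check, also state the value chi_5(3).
Character table of Z/7Z (irreps indexed chi_0,...,chi_6 with chi_k(m) = zeta_7^(k*m), zeta_7 = exp(2*pi*i/7)):
  irrep \ class  {0} (size 1)  {1} (size 1)    {2} (size 1)    {3} (size 1)    {4} (size 1)    {5} (size 1)    {6} (size 1)  
  chi_0          1             1               1               1               1               1               1             
  chi_1          1             exp(2*I*pi/7)   exp(4*I*pi/7)   exp(6*I*pi/7)   exp(-6*I*pi/7)  exp(-4*I*pi/7)  exp(-2*I*pi/7)
  chi_2          1             exp(4*I*pi/7)   exp(-6*I*pi/7)  exp(-2*I*pi/7)  exp(2*I*pi/7)   exp(6*I*pi/7)   exp(-4*I*pi/7)
  chi_3          1             exp(6*I*pi/7)   exp(-2*I*pi/7)  exp(4*I*pi/7)   exp(-4*I*pi/7)  exp(2*I*pi/7)   exp(-6*I*pi/7)
  chi_4          1             exp(-6*I*pi/7)  exp(2*I*pi/7)   exp(-4*I*pi/7)  exp(4*I*pi/7)   exp(-2*I*pi/7)  exp(6*I*pi/7) 
  chi_5          1             exp(-4*I*pi/7)  exp(6*I*pi/7)   exp(2*I*pi/7)   exp(-2*I*pi/7)  exp(-6*I*pi/7)  exp(4*I*pi/7) 
  chi_6          1             exp(-2*I*pi/7)  exp(-4*I*pi/7)  exp(-6*I*pi/7)  exp(6*I*pi/7)   exp(4*I*pi/7)   exp(2*I*pi/7) 

Spot check: chi_5(3) = zeta_7^(5*3) = zeta_7^15 = exp(2*I*pi/7).

Explanation: Z/7Z is abelian, so all 7 irreducible complex representations are 1-dimensional. They are given by chi_k(m) = zeta_7^(k*m) for k = 0,...,6. Row orthogonality: sum_m chi_k(m) conj(chi_l(m)) = 7 * [k = l].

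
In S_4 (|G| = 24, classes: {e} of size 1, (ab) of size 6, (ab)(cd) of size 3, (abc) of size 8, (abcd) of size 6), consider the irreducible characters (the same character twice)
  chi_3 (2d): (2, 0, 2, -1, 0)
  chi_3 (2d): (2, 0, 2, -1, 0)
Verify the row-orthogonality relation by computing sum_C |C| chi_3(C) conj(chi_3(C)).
Sum = 24 = |G| = 24; so <chi_3, chi_3> = 1 (norm-1 confirms irreducibility).

Why: Compute term by term over conjugacy classes (|C| * chi_3(C) * conj(chi_3(C))):
  1*(2)*conj(2) + 6*(0)*conj(0) + 3*(2)*conj(2) + 8*(-1)*conj(-1) + 6*(0)*conj(0)
  = (4) + (0) + (12) + (8) + (0)
  = 24.
Dividing by |G| = 24 gives 24/24 = 1, matching the row-orthogonality relation <chi_3, chi_3> = [chi_3 = chi_3].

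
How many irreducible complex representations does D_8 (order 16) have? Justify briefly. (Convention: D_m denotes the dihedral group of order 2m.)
7

Working: The number of irreducible complex representations of a finite group equals its number of conjugacy classes. D_8 has 7 conjugacy classes (n/2 + 3 for n even), so D_8 (order 16) has exactly 7 irreducible complex representations.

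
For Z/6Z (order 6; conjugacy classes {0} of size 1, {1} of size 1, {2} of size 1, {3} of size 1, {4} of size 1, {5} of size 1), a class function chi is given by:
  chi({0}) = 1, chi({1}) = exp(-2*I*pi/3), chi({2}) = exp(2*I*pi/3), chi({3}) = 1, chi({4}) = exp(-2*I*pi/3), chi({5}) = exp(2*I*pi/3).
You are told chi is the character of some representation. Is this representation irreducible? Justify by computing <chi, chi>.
Irreducible: <chi, chi> = 1.

Working: <chi, chi> = (1/|G|) sum_C |C| * |chi(C)|^2 = (1/6)[1*|1|^2 + 1*|exp(-2*I*pi/3)|^2 + 1*|exp(2*I*pi/3)|^2 + 1*|1|^2 + 1*|exp(-2*I*pi/3)|^2 + 1*|exp(2*I*pi/3)|^2]
  = (1/6)[(1) + (1) + (1) + (1) + (1) + (1)] = 6/6 = 1.
(Exp terms are combined using exp(i*s)*conj(exp(i*t)) = exp(i*(s-t)), and sums of them are collapsed using the identity that for every m > 1 the m distinct m-th roots of unity sum to 0, e.g. 1 + exp(2*I*pi/3) + exp(-2*I*pi/3) = 0.)
A character is irreducible iff <chi, chi> = 1, so this representation is irreducible.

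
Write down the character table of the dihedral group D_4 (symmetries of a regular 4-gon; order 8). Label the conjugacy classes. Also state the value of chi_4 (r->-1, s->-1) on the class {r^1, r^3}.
Conjugacy classes: {e} of size 1, {r^2} of size 1, {r^1, r^3} of size 2, {s, sr^2, ...} of size 2, {sr, sr^3, ...} of size 2.
Character table:
  irrep \ class              {e} (size 1)  {r^2} (size 1)  {r^1, r^3} (size 2)  {s, sr^2, ...} (size 2)  {sr, sr^3, ...} (size 2)
  chi_1 (triv)               1             1               1                    1                        1                       
  chi_2 (sign: r->1, s->-1)  1             1               1                    -1                       -1                      
  chi_3 (r->-1, s->1)        1             1               -1                   1                        -1                      
  chi_4 (r->-1, s->-1)       1             1               -1                   -1                       1                       
  chi_5 (2d, j=1)            2             -2              0                    0                        0                       

Spot check: chi_4 (r->-1, s->-1) on {r^1, r^3} = -1.

Explanation: D_4 has order 2*4 = 8 with 5 conjugacy classes, hence 5 irreducibles. Sum of squared dims 1 + 1 + 1 + 1 + 4 = 8 = |G|. Linear characters come from the abelianisation; the 2-dimensional irreps have character r^k -> 2*cos(2*pi*j*k/4), reflections -> 0.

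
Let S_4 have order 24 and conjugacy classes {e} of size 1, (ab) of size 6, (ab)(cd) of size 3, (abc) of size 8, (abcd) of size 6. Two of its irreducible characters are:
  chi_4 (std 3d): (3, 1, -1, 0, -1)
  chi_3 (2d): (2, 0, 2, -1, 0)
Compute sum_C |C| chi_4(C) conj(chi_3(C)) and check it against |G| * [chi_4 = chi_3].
Sum = 0; so <chi_4, chi_3> = 0 (distinct irreducibles are orthogonal).

Why: Compute term by term over conjugacy classes (|C| * chi_4(C) * conj(chi_3(C))):
  1*(3)*conj(2) + 6*(1)*conj(0) + 3*(-1)*conj(2) + 8*(0)*conj(-1) + 6*(-1)*conj(0)
  = (6) + (0) + (-6) + (0) + (0)
  = 0.
Dividing by |G| = 24 gives 0/24 = 0, matching the row-orthogonality relation <chi_4, chi_3> = [chi_4 = chi_3].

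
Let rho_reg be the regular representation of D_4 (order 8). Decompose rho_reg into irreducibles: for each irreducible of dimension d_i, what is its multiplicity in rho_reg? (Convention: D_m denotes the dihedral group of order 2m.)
Each irreducible V_i of dimension d_i appears with multiplicity d_i, i.e. rho_reg = (direct sum over all irreducibles V_i) d_i V_i. The irreducible dimensions for D_4 are 1, 1, 1, 1, 2: 4 irreducibles of dimension 1, each with multiplicity 1; 1 irreducible of dimension 2, with multiplicity 2. Total dimension 4*1*1 + 1*2*2 = 8 = |G|.

Derivation: General theorem: in the regular representation of a finite group G, each irreducible appears with multiplicity equal to its dimension. Check: dim(rho_reg) = sum d_i^2 = 1 + 1 + 1 + 1 + 4 = 8 = |G|.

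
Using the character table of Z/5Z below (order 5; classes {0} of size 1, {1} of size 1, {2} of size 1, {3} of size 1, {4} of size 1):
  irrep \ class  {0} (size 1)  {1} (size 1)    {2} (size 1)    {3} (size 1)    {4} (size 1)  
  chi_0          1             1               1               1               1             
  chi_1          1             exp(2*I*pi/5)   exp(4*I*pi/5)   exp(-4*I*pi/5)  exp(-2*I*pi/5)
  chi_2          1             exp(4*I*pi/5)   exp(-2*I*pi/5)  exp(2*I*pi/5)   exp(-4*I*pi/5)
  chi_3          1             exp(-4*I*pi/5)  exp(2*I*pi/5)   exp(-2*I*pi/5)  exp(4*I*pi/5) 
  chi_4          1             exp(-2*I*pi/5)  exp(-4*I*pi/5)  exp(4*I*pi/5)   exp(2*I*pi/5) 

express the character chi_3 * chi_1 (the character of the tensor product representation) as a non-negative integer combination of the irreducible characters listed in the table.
chi_3 tensor chi_1 = chi_4 (all other irreducibles have multiplicity 0).

Details: The character of a tensor product is the pointwise product (chi_3 * chi_1)(C) = chi_3(C) * chi_1(C):
  {0}: (1)*(1), {1}: (exp(-4*I*pi/5))*(exp(2*I*pi/5)), {2}: (exp(2*I*pi/5))*(exp(4*I*pi/5)), {3}: (exp(-2*I*pi/5))*(exp(-4*I*pi/5)), {4}: (exp(4*I*pi/5))*(exp(-2*I*pi/5))
so (chi_3 * chi_1) takes values
  {0} -> 1, {1} -> exp(-2*I*pi/5), {2} -> exp(-4*I*pi/5), {3} -> exp(4*I*pi/5), {4} -> exp(2*I*pi/5).
Now take the inner product of this character with each irreducible chi from the table, <chi_3*chi_1, chi> = (1/5) sum_C |C| (chi_3*chi_1)(C) conj(chi(C)):
  <chi_3*chi_1, chi_0> = (1/5)[1*(1)*conj(1) + 1*(exp(-2*I*pi/5))*conj(1) + 1*(exp(-4*I*pi/5))*conj(1) + 1*(exp(4*I*pi/5))*conj(1) + 1*(exp(2*I*pi/5))*conj(1)]
      = (1/5)[(1) + (exp(-2*I*pi/5)) + (exp(-4*I*pi/5)) + (exp(4*I*pi/5)) + (exp(2*I*pi/5))] = 0/5 = 0
  <chi_3*chi_1, chi_1> = (1/5)[1*(1)*conj(1) + 1*(exp(-2*I*pi/5))*conj(exp(2*I*pi/5)) + 1*(exp(-4*I*pi/5))*conj(exp(4*I*pi/5)) + 1*(exp(4*I*pi/5))*conj(exp(-4*I*pi/5)) + 1*(exp(2*I*pi/5))*conj(exp(-2*I*pi/5))]
      = (1/5)[(1) + (exp(-4*I*pi/5)) + (exp(2*I*pi/5)) + (exp(-2*I*pi/5)) + (exp(4*I*pi/5))] = 0/5 = 0
  <chi_3*chi_1, chi_2> = (1/5)[1*(1)*conj(1) + 1*(exp(-2*I*pi/5))*conj(exp(4*I*pi/5)) + 1*(exp(-4*I*pi/5))*conj(exp(-2*I*pi/5)) + 1*(exp(4*I*pi/5))*conj(exp(2*I*pi/5)) + 1*(exp(2*I*pi/5))*conj(exp(-4*I*pi/5))]
      = (1/5)[(1) + (exp(4*I*pi/5)) + (exp(-2*I*pi/5)) + (exp(2*I*pi/5)) + (exp(-4*I*pi/5))] = 0/5 = 0
  <chi_3*chi_1, chi_3> = (1/5)[1*(1)*conj(1) + 1*(exp(-2*I*pi/5))*conj(exp(-4*I*pi/5)) + 1*(exp(-4*I*pi/5))*conj(exp(2*I*pi/5)) + 1*(exp(4*I*pi/5))*conj(exp(-2*I*pi/5)) + 1*(exp(2*I*pi/5))*conj(exp(4*I*pi/5))]
      = (1/5)[(1) + (exp(2*I*pi/5)) + (exp(4*I*pi/5)) + (exp(-4*I*pi/5)) + (exp(-2*I*pi/5))] = 0/5 = 0
  <chi_3*chi_1, chi_4> = (1/5)[1*(1)*conj(1) + 1*(exp(-2*I*pi/5))*conj(exp(-2*I*pi/5)) + 1*(exp(-4*I*pi/5))*conj(exp(-4*I*pi/5)) + 1*(exp(4*I*pi/5))*conj(exp(4*I*pi/5)) + 1*(exp(2*I*pi/5))*conj(exp(2*I*pi/5))]
      = (1/5)[(1) + (1) + (1) + (1) + (1)] = 5/5 = 1
(Exp terms are combined using exp(i*s)*conj(exp(i*t)) = exp(i*(s-t)), and sums of them are collapsed using the identity that for every m > 1 the m distinct m-th roots of unity sum to 0, e.g. 1 + exp(2*I*pi/3) + exp(-2*I*pi/3) = 0.)
Hence the multiplicities are chi_4: 1. Dimension check: dim(chi_3)*dim(chi_1) = 1*1 = 1 and sum (mult * dim) = 1*1 = 1.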